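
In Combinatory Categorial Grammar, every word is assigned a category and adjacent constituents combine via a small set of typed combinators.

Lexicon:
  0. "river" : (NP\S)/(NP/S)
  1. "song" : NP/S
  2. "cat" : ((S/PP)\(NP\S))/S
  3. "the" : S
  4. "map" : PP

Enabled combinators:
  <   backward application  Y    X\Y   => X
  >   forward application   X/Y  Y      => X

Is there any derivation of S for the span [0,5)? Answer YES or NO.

[0,5] S   >
  [0,4] S/PP   <
    [0,2] NP\S   >
      [0,1] "river" : (NP\S)/(NP/S)
      [1,2] "song" : NP/S
    [2,4] (S/PP)\(NP\S)   >
      [2,3] "cat" : ((S/PP)\(NP\S))/S
      [3,4] "the" : S
  [4,5] "map" : PP

YES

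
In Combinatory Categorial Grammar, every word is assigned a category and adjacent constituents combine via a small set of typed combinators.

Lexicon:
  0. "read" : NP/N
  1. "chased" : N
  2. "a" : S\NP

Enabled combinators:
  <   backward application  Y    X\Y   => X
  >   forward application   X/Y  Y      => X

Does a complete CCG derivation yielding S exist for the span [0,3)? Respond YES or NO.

YES

[0,3] S   <
  [0,2] NP   >
    [0,1] "read" : NP/N
    [1,2] "chased" : N
  [2,3] "a" : S\NP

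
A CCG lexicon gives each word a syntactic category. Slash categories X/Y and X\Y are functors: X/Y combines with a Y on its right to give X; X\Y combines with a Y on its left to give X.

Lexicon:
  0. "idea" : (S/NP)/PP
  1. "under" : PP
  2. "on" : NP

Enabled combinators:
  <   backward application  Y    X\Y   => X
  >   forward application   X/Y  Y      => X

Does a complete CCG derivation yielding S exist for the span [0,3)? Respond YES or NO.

[0,3] S   >
  [0,2] S/NP   >
    [0,1] "idea" : (S/NP)/PP
    [1,2] "under" : PP
  [2,3] "on" : NP

YES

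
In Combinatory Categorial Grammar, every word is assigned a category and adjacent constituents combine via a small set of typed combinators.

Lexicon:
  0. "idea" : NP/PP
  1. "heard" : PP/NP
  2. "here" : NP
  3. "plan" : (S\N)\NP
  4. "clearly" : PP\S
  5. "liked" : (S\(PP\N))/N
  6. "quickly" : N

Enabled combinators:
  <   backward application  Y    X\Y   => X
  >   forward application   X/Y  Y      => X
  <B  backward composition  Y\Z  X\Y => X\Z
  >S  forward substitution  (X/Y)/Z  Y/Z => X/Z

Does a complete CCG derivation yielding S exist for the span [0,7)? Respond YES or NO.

[0,7] S   <
  [0,5] PP\N   <B
    [0,4] S\N   <
      [0,3] NP   >
        [0,1] "idea" : NP/PP
        [1,3] PP   >
          [1,2] "heard" : PP/NP
          [2,3] "here" : NP
      [3,4] "plan" : (S\N)\NP
    [4,5] "clearly" : PP\S
  [5,7] S\(PP\N)   >
    [5,6] "liked" : (S\(PP\N))/N
    [6,7] "quickly" : N

YES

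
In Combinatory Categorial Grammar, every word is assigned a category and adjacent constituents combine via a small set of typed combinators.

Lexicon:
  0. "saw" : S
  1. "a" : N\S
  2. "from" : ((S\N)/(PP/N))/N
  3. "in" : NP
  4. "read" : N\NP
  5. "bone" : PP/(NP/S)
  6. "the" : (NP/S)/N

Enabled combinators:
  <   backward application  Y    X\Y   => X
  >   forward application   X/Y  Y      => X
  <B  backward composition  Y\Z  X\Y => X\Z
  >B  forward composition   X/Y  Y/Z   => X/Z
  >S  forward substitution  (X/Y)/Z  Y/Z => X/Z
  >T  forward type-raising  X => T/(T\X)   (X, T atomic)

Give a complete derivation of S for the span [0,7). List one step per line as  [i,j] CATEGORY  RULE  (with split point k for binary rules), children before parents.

[0,7] S   <
  [0,2] N   <
    [0,1] "saw" : S
    [1,2] "a" : N\S
  [2,7] S\N   >
    [2,5] (S\N)/(PP/N)   >
      [2,3] "from" : ((S\N)/(PP/N))/N
      [3,5] N   <
        [3,4] "in" : NP
        [4,5] "read" : N\NP
    [5,7] PP/N   >B
      [5,6] "bone" : PP/(NP/S)
      [6,7] "the" : (NP/S)/N

[0,1] S  lex  "saw"
[1,2] N\S  lex  "a"
[0,2] N  <  k=1
[2,3] ((S\N)/(PP/N))/N  lex  "from"
[3,4] NP  lex  "in"
[4,5] N\NP  lex  "read"
[3,5] N  <  k=4
[2,5] (S\N)/(PP/N)  >  k=3
[5,6] PP/(NP/S)  lex  "bone"
[6,7] (NP/S)/N  lex  "the"
[5,7] PP/N  >B  k=6
[2,7] S\N  >  k=5
[0,7] S  <  k=2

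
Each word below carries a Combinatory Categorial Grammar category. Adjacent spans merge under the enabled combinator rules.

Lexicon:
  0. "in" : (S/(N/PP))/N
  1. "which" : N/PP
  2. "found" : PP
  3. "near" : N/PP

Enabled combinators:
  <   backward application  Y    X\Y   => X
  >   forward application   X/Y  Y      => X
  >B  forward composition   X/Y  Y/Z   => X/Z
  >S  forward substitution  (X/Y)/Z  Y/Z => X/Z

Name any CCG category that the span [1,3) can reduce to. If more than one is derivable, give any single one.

N

[0,4] S   >
  [0,3] S/(N/PP)   >
    [0,1] "in" : (S/(N/PP))/N
    [1,3] N   >
      [1,2] "which" : N/PP
      [2,3] "found" : PP
  [3,4] "near" : N/PP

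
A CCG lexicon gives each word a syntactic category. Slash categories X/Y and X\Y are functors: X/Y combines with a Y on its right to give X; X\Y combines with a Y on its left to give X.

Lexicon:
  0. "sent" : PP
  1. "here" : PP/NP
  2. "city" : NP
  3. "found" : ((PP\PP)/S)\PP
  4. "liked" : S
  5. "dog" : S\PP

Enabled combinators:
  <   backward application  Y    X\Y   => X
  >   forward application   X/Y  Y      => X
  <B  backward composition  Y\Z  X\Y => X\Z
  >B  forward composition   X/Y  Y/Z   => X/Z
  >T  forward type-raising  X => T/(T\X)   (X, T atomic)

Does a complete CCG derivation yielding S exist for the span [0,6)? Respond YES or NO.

YES

[0,6] S   >
  [0,1] S/(S\PP)   >T
    [0,1] "sent" : PP
  [1,6] S\PP   <B
    [1,5] PP\PP   >
      [1,4] (PP\PP)/S   <
        [1,3] PP   >
          [1,2] "here" : PP/NP
          [2,3] "city" : NP
        [3,4] "found" : ((PP\PP)/S)\PP
      [4,5] "liked" : S
    [5,6] "dog" : S\PP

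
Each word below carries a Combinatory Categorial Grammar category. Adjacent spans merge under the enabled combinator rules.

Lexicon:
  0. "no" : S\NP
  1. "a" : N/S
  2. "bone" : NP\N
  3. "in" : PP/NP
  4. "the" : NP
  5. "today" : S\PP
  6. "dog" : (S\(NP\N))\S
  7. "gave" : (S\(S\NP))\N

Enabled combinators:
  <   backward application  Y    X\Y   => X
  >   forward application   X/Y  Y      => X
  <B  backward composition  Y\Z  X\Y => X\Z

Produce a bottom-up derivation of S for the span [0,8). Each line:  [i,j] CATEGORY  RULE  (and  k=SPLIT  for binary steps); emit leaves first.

[0,1] S\NP  lex  "no"
[1,2] N/S  lex  "a"
[2,3] NP\N  lex  "bone"
[3,4] PP/NP  lex  "in"
[4,5] NP  lex  "the"
[3,5] PP  >  k=4
[5,6] S\PP  lex  "today"
[3,6] S  <  k=5
[6,7] (S\(NP\N))\S  lex  "dog"
[3,7] S\(NP\N)  <  k=6
[2,7] S  <  k=3
[1,7] N  >  k=2
[7,8] (S\(S\NP))\N  lex  "gave"
[1,8] S\(S\NP)  <  k=7
[0,8] S  <  k=1

[0,8] S   <
  [0,1] "no" : S\NP
  [1,8] S\(S\NP)   <
    [1,7] N   >
      [1,2] "a" : N/S
      [2,7] S   <
        [2,3] "bone" : NP\N
        [3,7] S\(NP\N)   <
          [3,6] S   <
            [3,5] PP   >
              [3,4] "in" : PP/NP
              [4,5] "the" : NP
            [5,6] "today" : S\PP
          [6,7] "dog" : (S\(NP\N))\S
    [7,8] "gave" : (S\(S\NP))\N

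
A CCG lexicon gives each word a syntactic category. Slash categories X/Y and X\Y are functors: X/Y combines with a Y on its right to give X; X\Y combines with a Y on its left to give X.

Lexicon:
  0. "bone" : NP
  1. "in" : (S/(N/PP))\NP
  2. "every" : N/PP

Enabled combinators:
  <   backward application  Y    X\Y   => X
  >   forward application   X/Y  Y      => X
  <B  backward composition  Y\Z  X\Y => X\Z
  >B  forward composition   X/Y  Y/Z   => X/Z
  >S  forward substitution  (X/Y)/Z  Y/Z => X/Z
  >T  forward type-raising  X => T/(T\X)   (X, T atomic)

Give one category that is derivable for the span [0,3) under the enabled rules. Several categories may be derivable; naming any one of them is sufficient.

[0,3] S   >
  [0,2] S/(N/PP)   <
    [0,1] "bone" : NP
    [1,2] "in" : (S/(N/PP))\NP
  [2,3] "every" : N/PP

S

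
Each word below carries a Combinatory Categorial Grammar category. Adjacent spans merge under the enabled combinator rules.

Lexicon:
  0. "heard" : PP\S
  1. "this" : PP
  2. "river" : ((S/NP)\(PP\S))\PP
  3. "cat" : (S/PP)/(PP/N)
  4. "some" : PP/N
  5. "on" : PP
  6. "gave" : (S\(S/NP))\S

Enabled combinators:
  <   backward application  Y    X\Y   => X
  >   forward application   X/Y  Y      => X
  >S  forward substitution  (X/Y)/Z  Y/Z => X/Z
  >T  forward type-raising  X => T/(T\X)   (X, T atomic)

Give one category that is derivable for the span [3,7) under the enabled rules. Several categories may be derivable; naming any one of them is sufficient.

[0,7] S   <
  [0,3] S/NP   <
    [0,1] "heard" : PP\S
    [1,3] (S/NP)\(PP\S)   <
      [1,2] "this" : PP
      [2,3] "river" : ((S/NP)\(PP\S))\PP
  [3,7] S\(S/NP)   <
    [3,6] S   >
      [3,5] S/PP   >
        [3,4] "cat" : (S/PP)/(PP/N)
        [4,5] "some" : PP/N
      [5,6] "on" : PP
    [6,7] "gave" : (S\(S/NP))\S

S\(S/NP)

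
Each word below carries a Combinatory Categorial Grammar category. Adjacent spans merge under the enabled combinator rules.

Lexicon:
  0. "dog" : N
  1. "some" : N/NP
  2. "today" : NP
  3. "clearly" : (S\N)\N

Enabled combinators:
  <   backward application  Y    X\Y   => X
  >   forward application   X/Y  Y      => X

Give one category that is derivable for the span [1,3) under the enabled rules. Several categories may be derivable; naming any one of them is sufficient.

N

[0,4] S   <
  [0,1] "dog" : N
  [1,4] S\N   <
    [1,3] N   >
      [1,2] "some" : N/NP
      [2,3] "today" : NP
    [3,4] "clearly" : (S\N)\N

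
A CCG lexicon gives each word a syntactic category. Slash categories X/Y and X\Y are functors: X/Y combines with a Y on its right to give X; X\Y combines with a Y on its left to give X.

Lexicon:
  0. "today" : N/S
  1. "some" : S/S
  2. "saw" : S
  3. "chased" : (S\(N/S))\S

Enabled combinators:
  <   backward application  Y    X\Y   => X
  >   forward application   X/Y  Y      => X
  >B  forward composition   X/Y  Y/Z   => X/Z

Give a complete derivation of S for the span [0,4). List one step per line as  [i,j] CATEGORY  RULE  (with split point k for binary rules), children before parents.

[0,4] S   <
  [0,2] N/S   >B
    [0,1] "today" : N/S
    [1,2] "some" : S/S
  [2,4] S\(N/S)   <
    [2,3] "saw" : S
    [3,4] "chased" : (S\(N/S))\S

[0,1] N/S  lex  "today"
[1,2] S/S  lex  "some"
[0,2] N/S  >B  k=1
[2,3] S  lex  "saw"
[3,4] (S\(N/S))\S  lex  "chased"
[2,4] S\(N/S)  <  k=3
[0,4] S  <  k=2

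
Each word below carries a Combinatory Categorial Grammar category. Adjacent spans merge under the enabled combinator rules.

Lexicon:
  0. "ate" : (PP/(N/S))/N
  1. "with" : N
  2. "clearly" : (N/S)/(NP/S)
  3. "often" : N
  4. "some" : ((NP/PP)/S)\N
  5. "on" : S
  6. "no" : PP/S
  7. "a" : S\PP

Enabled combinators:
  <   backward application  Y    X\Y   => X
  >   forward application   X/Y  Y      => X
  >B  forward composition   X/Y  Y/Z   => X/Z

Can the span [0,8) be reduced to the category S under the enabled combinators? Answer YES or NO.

[0,8] S   <
  [0,7] PP   >
    [0,2] PP/(N/S)   >
      [0,1] "ate" : (PP/(N/S))/N
      [1,2] "with" : N
    [2,7] N/S   >
      [2,3] "clearly" : (N/S)/(NP/S)
      [3,7] NP/S   >B
        [3,6] NP/PP   >
          [3,5] (NP/PP)/S   <
            [3,4] "often" : N
            [4,5] "some" : ((NP/PP)/S)\N
          [5,6] "on" : S
        [6,7] "no" : PP/S
  [7,8] "a" : S\PP

YES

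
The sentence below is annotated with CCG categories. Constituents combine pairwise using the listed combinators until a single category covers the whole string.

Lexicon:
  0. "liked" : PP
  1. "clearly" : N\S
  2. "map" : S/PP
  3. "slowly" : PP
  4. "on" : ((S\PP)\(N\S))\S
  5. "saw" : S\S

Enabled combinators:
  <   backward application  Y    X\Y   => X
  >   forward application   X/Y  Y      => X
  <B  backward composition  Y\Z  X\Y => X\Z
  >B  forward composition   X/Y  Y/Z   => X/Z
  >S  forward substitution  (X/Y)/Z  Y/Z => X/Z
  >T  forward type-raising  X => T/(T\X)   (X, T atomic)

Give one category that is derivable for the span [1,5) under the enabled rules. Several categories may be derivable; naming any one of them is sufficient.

S\PP

[0,6] S   >
  [0,1] S/(S\PP)   >T
    [0,1] "liked" : PP
  [1,6] S\PP   <B
    [1,5] S\PP   <
      [1,2] "clearly" : N\S
      [2,5] (S\PP)\(N\S)   <
        [2,4] S   >
          [2,3] "map" : S/PP
          [3,4] "slowly" : PP
        [4,5] "on" : ((S\PP)\(N\S))\S
    [5,6] "saw" : S\S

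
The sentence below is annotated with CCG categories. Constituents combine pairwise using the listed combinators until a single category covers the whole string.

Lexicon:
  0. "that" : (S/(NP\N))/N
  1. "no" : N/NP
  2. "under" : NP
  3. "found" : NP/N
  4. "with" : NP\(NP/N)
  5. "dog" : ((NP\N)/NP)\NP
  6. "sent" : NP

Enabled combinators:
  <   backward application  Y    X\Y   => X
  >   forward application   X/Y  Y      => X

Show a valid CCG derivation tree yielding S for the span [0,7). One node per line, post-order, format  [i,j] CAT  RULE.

[0,1] (S/(NP\N))/N  lex  "that"
[1,2] N/NP  lex  "no"
[2,3] NP  lex  "under"
[1,3] N  >  k=2
[0,3] S/(NP\N)  >  k=1
[3,4] NP/N  lex  "found"
[4,5] NP\(NP/N)  lex  "with"
[3,5] NP  <  k=4
[5,6] ((NP\N)/NP)\NP  lex  "dog"
[3,6] (NP\N)/NP  <  k=5
[6,7] NP  lex  "sent"
[3,7] NP\N  >  k=6
[0,7] S  >  k=3

[0,7] S   >
  [0,3] S/(NP\N)   >
    [0,1] "that" : (S/(NP\N))/N
    [1,3] N   >
      [1,2] "no" : N/NP
      [2,3] "under" : NP
  [3,7] NP\N   >
    [3,6] (NP\N)/NP   <
      [3,5] NP   <
        [3,4] "found" : NP/N
        [4,5] "with" : NP\(NP/N)
      [5,6] "dog" : ((NP\N)/NP)\NP
    [6,7] "sent" : NP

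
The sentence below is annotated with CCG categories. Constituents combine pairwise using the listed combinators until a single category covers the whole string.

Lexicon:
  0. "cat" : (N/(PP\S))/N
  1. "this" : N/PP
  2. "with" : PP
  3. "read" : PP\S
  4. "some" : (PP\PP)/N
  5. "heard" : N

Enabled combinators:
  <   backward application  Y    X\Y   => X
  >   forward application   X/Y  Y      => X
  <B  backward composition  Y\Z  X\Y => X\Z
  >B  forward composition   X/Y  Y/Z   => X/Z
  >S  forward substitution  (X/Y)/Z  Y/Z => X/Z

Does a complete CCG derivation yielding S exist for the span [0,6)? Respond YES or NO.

(N/(PP\S))/N N/PP PP PP\S (PP\PP)/N N
CKY chart[0,6] = {N}; S ∉ chart

NO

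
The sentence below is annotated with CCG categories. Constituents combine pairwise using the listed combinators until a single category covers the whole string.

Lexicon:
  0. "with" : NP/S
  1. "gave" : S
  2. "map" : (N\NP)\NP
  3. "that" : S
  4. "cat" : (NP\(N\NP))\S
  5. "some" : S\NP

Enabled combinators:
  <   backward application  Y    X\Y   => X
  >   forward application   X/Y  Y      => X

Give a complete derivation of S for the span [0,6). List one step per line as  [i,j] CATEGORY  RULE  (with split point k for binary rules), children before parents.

[0,6] S   <
  [0,5] NP   <
    [0,3] N\NP   <
      [0,2] NP   >
        [0,1] "with" : NP/S
        [1,2] "gave" : S
      [2,3] "map" : (N\NP)\NP
    [3,5] NP\(N\NP)   <
      [3,4] "that" : S
      [4,5] "cat" : (NP\(N\NP))\S
  [5,6] "some" : S\NP

[0,1] NP/S  lex  "with"
[1,2] S  lex  "gave"
[0,2] NP  >  k=1
[2,3] (N\NP)\NP  lex  "map"
[0,3] N\NP  <  k=2
[3,4] S  lex  "that"
[4,5] (NP\(N\NP))\S  lex  "cat"
[3,5] NP\(N\NP)  <  k=4
[0,5] NP  <  k=3
[5,6] S\NP  lex  "some"
[0,6] S  <  k=5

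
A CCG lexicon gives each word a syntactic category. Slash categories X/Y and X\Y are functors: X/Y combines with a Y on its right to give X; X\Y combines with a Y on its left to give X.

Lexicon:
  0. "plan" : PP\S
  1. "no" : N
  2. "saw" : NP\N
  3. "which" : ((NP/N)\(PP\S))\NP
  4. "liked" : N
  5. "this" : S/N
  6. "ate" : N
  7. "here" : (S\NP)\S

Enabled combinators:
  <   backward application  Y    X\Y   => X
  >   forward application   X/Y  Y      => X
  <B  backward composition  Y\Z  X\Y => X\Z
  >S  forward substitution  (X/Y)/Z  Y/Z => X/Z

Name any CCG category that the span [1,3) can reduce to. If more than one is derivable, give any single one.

[0,8] S   <
  [0,5] NP   >
    [0,4] NP/N   <
      [0,1] "plan" : PP\S
      [1,4] (NP/N)\(PP\S)   <
        [1,3] NP   <
          [1,2] "no" : N
          [2,3] "saw" : NP\N
        [3,4] "which" : ((NP/N)\(PP\S))\NP
    [4,5] "liked" : N
  [5,8] S\NP   <
    [5,7] S   >
      [5,6] "this" : S/N
      [6,7] "ate" : N
    [7,8] "here" : (S\NP)\S

NP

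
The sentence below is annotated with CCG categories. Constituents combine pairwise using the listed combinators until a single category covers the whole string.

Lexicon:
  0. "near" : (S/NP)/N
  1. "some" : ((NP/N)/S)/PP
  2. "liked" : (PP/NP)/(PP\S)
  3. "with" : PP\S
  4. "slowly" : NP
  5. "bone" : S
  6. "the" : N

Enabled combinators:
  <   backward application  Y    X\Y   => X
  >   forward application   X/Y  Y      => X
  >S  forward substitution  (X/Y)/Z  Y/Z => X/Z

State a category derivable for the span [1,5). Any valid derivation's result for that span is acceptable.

[0,7] S   >
  [0,6] S/N   >S
    [0,1] "near" : (S/NP)/N
    [1,6] NP/N   >
      [1,5] (NP/N)/S   >
        [1,2] "some" : ((NP/N)/S)/PP
        [2,5] PP   >
          [2,4] PP/NP   >
            [2,3] "liked" : (PP/NP)/(PP\S)
            [3,4] "with" : PP\S
          [4,5] "slowly" : NP
      [5,6] "bone" : S
  [6,7] "the" : N

(NP/N)/S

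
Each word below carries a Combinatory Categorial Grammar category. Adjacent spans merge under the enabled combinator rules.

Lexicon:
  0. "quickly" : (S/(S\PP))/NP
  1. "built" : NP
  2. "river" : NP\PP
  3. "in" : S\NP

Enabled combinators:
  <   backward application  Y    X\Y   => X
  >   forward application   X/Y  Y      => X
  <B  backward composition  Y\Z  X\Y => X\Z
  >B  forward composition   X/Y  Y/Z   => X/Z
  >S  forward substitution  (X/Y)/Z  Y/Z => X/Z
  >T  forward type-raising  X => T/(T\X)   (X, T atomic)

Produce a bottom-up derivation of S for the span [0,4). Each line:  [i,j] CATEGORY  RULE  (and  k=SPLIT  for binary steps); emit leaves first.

[0,4] S   >
  [0,2] S/(S\PP)   >
    [0,1] "quickly" : (S/(S\PP))/NP
    [1,2] "built" : NP
  [2,4] S\PP   <B
    [2,3] "river" : NP\PP
    [3,4] "in" : S\NP

[0,1] (S/(S\PP))/NP  lex  "quickly"
[1,2] NP  lex  "built"
[0,2] S/(S\PP)  >  k=1
[2,3] NP\PP  lex  "river"
[3,4] S\NP  lex  "in"
[2,4] S\PP  <B  k=3
[0,4] S  >  k=2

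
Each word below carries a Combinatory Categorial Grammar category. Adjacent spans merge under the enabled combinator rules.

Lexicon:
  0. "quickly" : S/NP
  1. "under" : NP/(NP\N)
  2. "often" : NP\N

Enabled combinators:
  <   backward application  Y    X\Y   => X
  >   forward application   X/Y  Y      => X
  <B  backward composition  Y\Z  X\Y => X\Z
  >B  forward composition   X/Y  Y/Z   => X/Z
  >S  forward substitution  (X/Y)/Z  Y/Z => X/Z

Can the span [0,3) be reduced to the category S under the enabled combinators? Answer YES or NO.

[0,3] S   >
  [0,1] "quickly" : S/NP
  [1,3] NP   >
    [1,2] "under" : NP/(NP\N)
    [2,3] "often" : NP\N

YES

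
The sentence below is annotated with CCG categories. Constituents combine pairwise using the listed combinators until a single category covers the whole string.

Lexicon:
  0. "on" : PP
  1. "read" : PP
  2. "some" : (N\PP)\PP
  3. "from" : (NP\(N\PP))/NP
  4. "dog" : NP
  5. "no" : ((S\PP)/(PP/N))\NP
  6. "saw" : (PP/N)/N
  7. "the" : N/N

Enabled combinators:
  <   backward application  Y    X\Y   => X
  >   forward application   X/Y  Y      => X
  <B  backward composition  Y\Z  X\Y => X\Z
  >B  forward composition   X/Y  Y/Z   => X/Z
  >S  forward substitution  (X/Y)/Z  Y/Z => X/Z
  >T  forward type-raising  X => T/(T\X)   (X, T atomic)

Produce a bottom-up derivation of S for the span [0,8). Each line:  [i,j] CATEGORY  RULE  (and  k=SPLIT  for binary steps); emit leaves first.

[0,8] S   <
  [0,1] "on" : PP
  [1,8] S\PP   >
    [1,6] (S\PP)/(PP/N)   <
      [1,5] NP   <
        [1,3] N\PP   <
          [1,2] "read" : PP
          [2,3] "some" : (N\PP)\PP
        [3,5] NP\(N\PP)   >
          [3,4] "from" : (NP\(N\PP))/NP
          [4,5] "dog" : NP
      [5,6] "no" : ((S\PP)/(PP/N))\NP
    [6,8] PP/N   >S
      [6,7] "saw" : (PP/N)/N
      [7,8] "the" : N/N

[0,1] PP  lex  "on"
[1,2] PP  lex  "read"
[2,3] (N\PP)\PP  lex  "some"
[1,3] N\PP  <  k=2
[3,4] (NP\(N\PP))/NP  lex  "from"
[4,5] NP  lex  "dog"
[3,5] NP\(N\PP)  >  k=4
[1,5] NP  <  k=3
[5,6] ((S\PP)/(PP/N))\NP  lex  "no"
[1,6] (S\PP)/(PP/N)  <  k=5
[6,7] (PP/N)/N  lex  "saw"
[7,8] N/N  lex  "the"
[6,8] PP/N  >S  k=7
[1,8] S\PP  >  k=6
[0,8] S  <  k=1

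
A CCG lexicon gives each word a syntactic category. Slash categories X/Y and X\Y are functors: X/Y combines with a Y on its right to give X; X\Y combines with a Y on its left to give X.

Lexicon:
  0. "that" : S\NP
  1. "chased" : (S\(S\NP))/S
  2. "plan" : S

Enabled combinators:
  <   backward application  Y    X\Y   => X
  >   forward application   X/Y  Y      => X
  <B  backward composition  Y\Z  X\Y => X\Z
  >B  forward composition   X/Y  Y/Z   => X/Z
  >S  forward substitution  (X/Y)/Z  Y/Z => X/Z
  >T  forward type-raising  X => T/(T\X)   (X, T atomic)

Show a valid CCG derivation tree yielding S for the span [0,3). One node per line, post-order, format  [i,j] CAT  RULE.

[0,3] S   <
  [0,1] "that" : S\NP
  [1,3] S\(S\NP)   >
    [1,2] "chased" : (S\(S\NP))/S
    [2,3] "plan" : S

[0,1] S\NP  lex  "that"
[1,2] (S\(S\NP))/S  lex  "chased"
[2,3] S  lex  "plan"
[1,3] S\(S\NP)  >  k=2
[0,3] S  <  k=1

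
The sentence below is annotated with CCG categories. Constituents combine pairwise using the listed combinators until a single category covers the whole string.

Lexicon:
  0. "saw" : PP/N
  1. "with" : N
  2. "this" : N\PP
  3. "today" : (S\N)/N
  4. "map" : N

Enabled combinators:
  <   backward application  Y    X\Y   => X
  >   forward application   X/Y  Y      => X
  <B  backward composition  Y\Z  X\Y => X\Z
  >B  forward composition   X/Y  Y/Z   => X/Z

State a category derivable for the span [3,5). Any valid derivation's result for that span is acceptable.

[0,5] S   <
  [0,2] PP   >
    [0,1] "saw" : PP/N
    [1,2] "with" : N
  [2,5] S\PP   <B
    [2,3] "this" : N\PP
    [3,5] S\N   >
      [3,4] "today" : (S\N)/N
      [4,5] "map" : N

S\N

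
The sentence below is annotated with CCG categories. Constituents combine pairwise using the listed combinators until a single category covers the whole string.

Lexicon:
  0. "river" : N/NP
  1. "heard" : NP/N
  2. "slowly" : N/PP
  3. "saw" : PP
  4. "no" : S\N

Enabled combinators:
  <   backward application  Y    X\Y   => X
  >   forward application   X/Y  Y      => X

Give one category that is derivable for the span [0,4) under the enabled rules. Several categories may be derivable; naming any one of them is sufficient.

[0,5] S   <
  [0,4] N   >
    [0,1] "river" : N/NP
    [1,4] NP   >
      [1,2] "heard" : NP/N
      [2,4] N   >
        [2,3] "slowly" : N/PP
        [3,4] "saw" : PP
  [4,5] "no" : S\N

N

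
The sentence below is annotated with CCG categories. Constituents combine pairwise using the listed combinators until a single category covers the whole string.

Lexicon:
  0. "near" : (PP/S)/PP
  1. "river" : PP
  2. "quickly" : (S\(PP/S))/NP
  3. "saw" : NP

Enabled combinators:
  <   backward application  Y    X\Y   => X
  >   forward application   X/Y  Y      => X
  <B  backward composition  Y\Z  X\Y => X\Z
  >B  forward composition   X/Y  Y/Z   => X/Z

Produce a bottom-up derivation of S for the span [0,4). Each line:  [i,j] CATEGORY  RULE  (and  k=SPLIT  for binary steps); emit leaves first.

[0,1] (PP/S)/PP  lex  "near"
[1,2] PP  lex  "river"
[0,2] PP/S  >  k=1
[2,3] (S\(PP/S))/NP  lex  "quickly"
[3,4] NP  lex  "saw"
[2,4] S\(PP/S)  >  k=3
[0,4] S  <  k=2

[0,4] S   <
  [0,2] PP/S   >
    [0,1] "near" : (PP/S)/PP
    [1,2] "river" : PP
  [2,4] S\(PP/S)   >
    [2,3] "quickly" : (S\(PP/S))/NP
    [3,4] "saw" : NP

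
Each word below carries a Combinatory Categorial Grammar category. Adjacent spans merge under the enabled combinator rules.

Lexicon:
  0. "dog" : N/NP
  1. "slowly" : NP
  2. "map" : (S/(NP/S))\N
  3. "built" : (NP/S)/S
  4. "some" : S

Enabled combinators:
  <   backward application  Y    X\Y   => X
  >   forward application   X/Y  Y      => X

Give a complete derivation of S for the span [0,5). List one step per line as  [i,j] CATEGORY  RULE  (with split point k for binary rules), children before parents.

[0,1] N/NP  lex  "dog"
[1,2] NP  lex  "slowly"
[0,2] N  >  k=1
[2,3] (S/(NP/S))\N  lex  "map"
[0,3] S/(NP/S)  <  k=2
[3,4] (NP/S)/S  lex  "built"
[4,5] S  lex  "some"
[3,5] NP/S  >  k=4
[0,5] S  >  k=3

[0,5] S   >
  [0,3] S/(NP/S)   <
    [0,2] N   >
      [0,1] "dog" : N/NP
      [1,2] "slowly" : NP
    [2,3] "map" : (S/(NP/S))\N
  [3,5] NP/S   >
    [3,4] "built" : (NP/S)/S
    [4,5] "some" : S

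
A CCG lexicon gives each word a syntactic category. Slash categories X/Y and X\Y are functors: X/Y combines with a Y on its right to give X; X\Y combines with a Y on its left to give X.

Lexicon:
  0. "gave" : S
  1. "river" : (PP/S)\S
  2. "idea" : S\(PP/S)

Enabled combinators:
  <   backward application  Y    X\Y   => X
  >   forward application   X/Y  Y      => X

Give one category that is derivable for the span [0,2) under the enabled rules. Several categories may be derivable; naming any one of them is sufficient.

[0,3] S   <
  [0,2] PP/S   <
    [0,1] "gave" : S
    [1,2] "river" : (PP/S)\S
  [2,3] "idea" : S\(PP/S)

PP/S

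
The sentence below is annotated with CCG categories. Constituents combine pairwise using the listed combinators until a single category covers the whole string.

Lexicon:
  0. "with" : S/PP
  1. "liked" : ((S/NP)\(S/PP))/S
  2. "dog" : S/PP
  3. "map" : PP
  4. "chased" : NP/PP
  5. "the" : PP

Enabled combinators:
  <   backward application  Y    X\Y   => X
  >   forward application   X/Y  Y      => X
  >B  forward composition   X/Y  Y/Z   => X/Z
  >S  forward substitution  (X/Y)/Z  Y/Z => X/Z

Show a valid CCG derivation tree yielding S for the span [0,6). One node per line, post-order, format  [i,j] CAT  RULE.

[0,6] S   >
  [0,4] S/NP   <
    [0,1] "with" : S/PP
    [1,4] (S/NP)\(S/PP)   >
      [1,2] "liked" : ((S/NP)\(S/PP))/S
      [2,4] S   >
        [2,3] "dog" : S/PP
        [3,4] "map" : PP
  [4,6] NP   >
    [4,5] "chased" : NP/PP
    [5,6] "the" : PP

[0,1] S/PP  lex  "with"
[1,2] ((S/NP)\(S/PP))/S  lex  "liked"
[2,3] S/PP  lex  "dog"
[3,4] PP  lex  "map"
[2,4] S  >  k=3
[1,4] (S/NP)\(S/PP)  >  k=2
[0,4] S/NP  <  k=1
[4,5] NP/PP  lex  "chased"
[5,6] PP  lex  "the"
[4,6] NP  >  k=5
[0,6] S  >  k=4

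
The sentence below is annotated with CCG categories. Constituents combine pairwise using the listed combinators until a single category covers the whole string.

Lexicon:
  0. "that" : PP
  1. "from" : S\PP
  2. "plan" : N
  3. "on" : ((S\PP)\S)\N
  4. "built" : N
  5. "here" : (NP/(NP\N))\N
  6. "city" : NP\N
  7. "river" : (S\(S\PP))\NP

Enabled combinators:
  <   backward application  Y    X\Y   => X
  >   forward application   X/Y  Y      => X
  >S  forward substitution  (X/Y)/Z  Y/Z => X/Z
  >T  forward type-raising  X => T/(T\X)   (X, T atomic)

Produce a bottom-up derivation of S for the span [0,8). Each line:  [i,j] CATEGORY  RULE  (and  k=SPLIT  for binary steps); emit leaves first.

[0,8] S   <
  [0,4] S\PP   <
    [0,2] S   >
      [0,1] S/(S\PP)   >T
        [0,1] "that" : PP
      [1,2] "from" : S\PP
    [2,4] (S\PP)\S   <
      [2,3] "plan" : N
      [3,4] "on" : ((S\PP)\S)\N
  [4,8] S\(S\PP)   <
    [4,7] NP   >
      [4,6] NP/(NP\N)   <
        [4,5] "built" : N
        [5,6] "here" : (NP/(NP\N))\N
      [6,7] "city" : NP\N
    [7,8] "river" : (S\(S\PP))\NP

[0,1] PP  lex  "that"
[0,1] S/(S\PP)  >T
[1,2] S\PP  lex  "from"
[0,2] S  >  k=1
[2,3] N  lex  "plan"
[3,4] ((S\PP)\S)\N  lex  "on"
[2,4] (S\PP)\S  <  k=3
[0,4] S\PP  <  k=2
[4,5] N  lex  "built"
[5,6] (NP/(NP\N))\N  lex  "here"
[4,6] NP/(NP\N)  <  k=5
[6,7] NP\N  lex  "city"
[4,7] NP  >  k=6
[7,8] (S\(S\PP))\NP  lex  "river"
[4,8] S\(S\PP)  <  k=7
[0,8] S  <  k=4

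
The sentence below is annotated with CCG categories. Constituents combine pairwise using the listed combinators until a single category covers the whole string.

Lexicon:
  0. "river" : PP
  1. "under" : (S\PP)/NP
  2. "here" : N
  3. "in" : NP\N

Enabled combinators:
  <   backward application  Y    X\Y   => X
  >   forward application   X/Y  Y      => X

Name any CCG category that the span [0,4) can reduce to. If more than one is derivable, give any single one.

[0,4] S   <
  [0,1] "river" : PP
  [1,4] S\PP   >
    [1,2] "under" : (S\PP)/NP
    [2,4] NP   <
      [2,3] "here" : N
      [3,4] "in" : NP\N

S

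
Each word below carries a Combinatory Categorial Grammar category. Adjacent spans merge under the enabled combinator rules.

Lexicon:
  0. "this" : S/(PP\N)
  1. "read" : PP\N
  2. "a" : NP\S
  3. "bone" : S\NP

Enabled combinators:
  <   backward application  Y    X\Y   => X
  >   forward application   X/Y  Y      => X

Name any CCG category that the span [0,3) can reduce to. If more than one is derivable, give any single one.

[0,4] S   <
  [0,3] NP   <
    [0,2] S   >
      [0,1] "this" : S/(PP\N)
      [1,2] "read" : PP\N
    [2,3] "a" : NP\S
  [3,4] "bone" : S\NP

NP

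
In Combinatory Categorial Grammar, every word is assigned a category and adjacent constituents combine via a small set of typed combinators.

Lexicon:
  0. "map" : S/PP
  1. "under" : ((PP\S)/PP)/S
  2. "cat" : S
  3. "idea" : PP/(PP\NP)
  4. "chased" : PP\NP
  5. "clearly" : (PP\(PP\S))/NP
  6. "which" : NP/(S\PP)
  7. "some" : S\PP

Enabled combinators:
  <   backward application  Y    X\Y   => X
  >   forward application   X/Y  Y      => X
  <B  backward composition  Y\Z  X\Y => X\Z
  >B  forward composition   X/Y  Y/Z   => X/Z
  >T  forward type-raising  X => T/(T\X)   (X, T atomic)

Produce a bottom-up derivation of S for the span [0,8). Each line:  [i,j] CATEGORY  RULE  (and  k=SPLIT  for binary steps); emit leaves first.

[0,8] S   >
  [0,1] "map" : S/PP
  [1,8] PP   <
    [1,5] PP\S   >
      [1,3] (PP\S)/PP   >
        [1,2] "under" : ((PP\S)/PP)/S
        [2,3] "cat" : S
      [3,5] PP   >
        [3,4] "idea" : PP/(PP\NP)
        [4,5] "chased" : PP\NP
    [5,8] PP\(PP\S)   >
      [5,6] "clearly" : (PP\(PP\S))/NP
      [6,8] NP   >
        [6,7] "which" : NP/(S\PP)
        [7,8] "some" : S\PP

[0,1] S/PP  lex  "map"
[1,2] ((PP\S)/PP)/S  lex  "under"
[2,3] S  lex  "cat"
[1,3] (PP\S)/PP  >  k=2
[3,4] PP/(PP\NP)  lex  "idea"
[4,5] PP\NP  lex  "chased"
[3,5] PP  >  k=4
[1,5] PP\S  >  k=3
[5,6] (PP\(PP\S))/NP  lex  "clearly"
[6,7] NP/(S\PP)  lex  "which"
[7,8] S\PP  lex  "some"
[6,8] NP  >  k=7
[5,8] PP\(PP\S)  >  k=6
[1,8] PP  <  k=5
[0,8] S  >  k=1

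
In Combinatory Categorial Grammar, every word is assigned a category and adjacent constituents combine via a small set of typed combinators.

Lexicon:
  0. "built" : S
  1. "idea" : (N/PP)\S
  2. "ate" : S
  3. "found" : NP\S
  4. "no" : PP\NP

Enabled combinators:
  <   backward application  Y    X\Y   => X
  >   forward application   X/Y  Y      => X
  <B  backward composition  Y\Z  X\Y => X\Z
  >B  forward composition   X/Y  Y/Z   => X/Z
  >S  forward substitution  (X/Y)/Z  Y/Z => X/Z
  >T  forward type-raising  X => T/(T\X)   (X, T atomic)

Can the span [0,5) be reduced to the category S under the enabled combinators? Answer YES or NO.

S (N/PP)\S S NP\S PP\NP
CKY chart[0,5] = {N, N/(N\N), N/(PP\PP), NP/(NP\N), PP/(PP\N), S/(S\N)}; S ∉ chart

NO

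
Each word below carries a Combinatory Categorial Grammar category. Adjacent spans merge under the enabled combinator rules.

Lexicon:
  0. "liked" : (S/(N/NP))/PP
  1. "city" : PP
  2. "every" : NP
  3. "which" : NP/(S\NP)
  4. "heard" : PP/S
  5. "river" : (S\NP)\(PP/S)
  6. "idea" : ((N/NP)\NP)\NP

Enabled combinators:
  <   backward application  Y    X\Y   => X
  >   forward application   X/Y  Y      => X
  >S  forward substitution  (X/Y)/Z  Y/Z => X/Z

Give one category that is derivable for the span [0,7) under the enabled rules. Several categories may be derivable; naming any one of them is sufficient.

S

[0,7] S   >
  [0,2] S/(N/NP)   >
    [0,1] "liked" : (S/(N/NP))/PP
    [1,2] "city" : PP
  [2,7] N/NP   <
    [2,3] "every" : NP
    [3,7] (N/NP)\NP   <
      [3,6] NP   >
        [3,4] "which" : NP/(S\NP)
        [4,6] S\NP   <
          [4,5] "heard" : PP/S
          [5,6] "river" : (S\NP)\(PP/S)
      [6,7] "idea" : ((N/NP)\NP)\NP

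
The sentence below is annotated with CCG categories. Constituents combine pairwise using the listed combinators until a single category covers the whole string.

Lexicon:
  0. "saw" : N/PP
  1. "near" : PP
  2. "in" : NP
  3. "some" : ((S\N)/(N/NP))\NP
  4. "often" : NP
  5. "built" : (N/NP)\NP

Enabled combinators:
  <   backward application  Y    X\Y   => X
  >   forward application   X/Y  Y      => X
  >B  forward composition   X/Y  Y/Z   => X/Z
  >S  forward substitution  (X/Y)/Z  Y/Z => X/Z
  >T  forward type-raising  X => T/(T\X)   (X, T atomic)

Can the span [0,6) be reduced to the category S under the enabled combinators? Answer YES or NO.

YES

[0,6] S   <
  [0,2] N   >
    [0,1] "saw" : N/PP
    [1,2] "near" : PP
  [2,6] S\N   >
    [2,4] (S\N)/(N/NP)   <
      [2,3] "in" : NP
      [3,4] "some" : ((S\N)/(N/NP))\NP
    [4,6] N/NP   <
      [4,5] "often" : NP
      [5,6] "built" : (N/NP)\NP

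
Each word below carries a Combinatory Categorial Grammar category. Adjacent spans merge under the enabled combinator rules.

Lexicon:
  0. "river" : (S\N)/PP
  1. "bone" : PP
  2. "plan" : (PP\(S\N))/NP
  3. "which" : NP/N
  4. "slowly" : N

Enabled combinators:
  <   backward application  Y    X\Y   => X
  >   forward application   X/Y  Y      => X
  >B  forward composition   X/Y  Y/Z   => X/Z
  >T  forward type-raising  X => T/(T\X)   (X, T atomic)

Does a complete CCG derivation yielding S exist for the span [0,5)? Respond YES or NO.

NO

(S\N)/PP PP (PP\(S\N))/NP NP/N N
CKY chart[0,5] = {N/(N\PP), NP/(NP\PP), PP, PP/(PP\PP), S/(S\PP)}; S ∉ chart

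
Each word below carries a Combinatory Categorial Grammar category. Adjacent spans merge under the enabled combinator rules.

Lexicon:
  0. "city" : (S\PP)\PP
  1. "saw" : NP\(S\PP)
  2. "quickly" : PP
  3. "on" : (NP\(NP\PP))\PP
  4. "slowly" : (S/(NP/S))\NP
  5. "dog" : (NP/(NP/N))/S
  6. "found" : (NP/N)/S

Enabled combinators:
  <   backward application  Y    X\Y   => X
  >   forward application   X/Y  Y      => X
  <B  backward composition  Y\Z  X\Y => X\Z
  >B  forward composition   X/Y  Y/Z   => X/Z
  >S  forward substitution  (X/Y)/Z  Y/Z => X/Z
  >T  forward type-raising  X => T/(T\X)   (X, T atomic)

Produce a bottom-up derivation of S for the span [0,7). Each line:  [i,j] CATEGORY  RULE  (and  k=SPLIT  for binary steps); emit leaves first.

[0,1] (S\PP)\PP  lex  "city"
[1,2] NP\(S\PP)  lex  "saw"
[0,2] NP\PP  <B  k=1
[2,3] PP  lex  "quickly"
[3,4] (NP\(NP\PP))\PP  lex  "on"
[2,4] NP\(NP\PP)  <  k=3
[0,4] NP  <  k=2
[4,5] (S/(NP/S))\NP  lex  "slowly"
[0,5] S/(NP/S)  <  k=4
[5,6] (NP/(NP/N))/S  lex  "dog"
[6,7] (NP/N)/S  lex  "found"
[5,7] NP/S  >S  k=6
[0,7] S  >  k=5

[0,7] S   >
  [0,5] S/(NP/S)   <
    [0,4] NP   <
      [0,2] NP\PP   <B
        [0,1] "city" : (S\PP)\PP
        [1,2] "saw" : NP\(S\PP)
      [2,4] NP\(NP\PP)   <
        [2,3] "quickly" : PP
        [3,4] "on" : (NP\(NP\PP))\PP
    [4,5] "slowly" : (S/(NP/S))\NP
  [5,7] NP/S   >S
    [5,6] "dog" : (NP/(NP/N))/S
    [6,7] "found" : (NP/N)/S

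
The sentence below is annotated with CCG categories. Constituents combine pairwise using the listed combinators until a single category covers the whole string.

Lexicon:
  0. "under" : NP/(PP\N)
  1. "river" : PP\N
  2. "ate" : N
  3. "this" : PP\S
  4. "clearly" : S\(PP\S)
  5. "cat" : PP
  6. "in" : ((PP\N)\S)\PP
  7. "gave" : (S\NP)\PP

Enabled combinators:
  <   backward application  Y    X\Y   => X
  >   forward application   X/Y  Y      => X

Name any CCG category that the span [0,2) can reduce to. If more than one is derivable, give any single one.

NP

[0,8] S   <
  [0,2] NP   >
    [0,1] "under" : NP/(PP\N)
    [1,2] "river" : PP\N
  [2,8] S\NP   <
    [2,7] PP   <
      [2,3] "ate" : N
      [3,7] PP\N   <
        [3,5] S   <
          [3,4] "this" : PP\S
          [4,5] "clearly" : S\(PP\S)
        [5,7] (PP\N)\S   <
          [5,6] "cat" : PP
          [6,7] "in" : ((PP\N)\S)\PP
    [7,8] "gave" : (S\NP)\PP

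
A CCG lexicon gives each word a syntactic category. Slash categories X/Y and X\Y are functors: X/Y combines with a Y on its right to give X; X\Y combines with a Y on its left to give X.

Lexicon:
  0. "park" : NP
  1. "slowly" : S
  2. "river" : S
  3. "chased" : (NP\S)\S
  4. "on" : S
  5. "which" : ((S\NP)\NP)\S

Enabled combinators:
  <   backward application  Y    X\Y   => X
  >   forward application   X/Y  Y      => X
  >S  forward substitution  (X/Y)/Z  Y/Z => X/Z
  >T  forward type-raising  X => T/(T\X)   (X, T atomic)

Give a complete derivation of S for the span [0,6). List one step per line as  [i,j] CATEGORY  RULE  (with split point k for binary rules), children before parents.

[0,1] NP  lex  "park"
[0,1] S/(S\NP)  >T
[1,2] S  lex  "slowly"
[2,3] S  lex  "river"
[3,4] (NP\S)\S  lex  "chased"
[2,4] NP\S  <  k=3
[1,4] NP  <  k=2
[4,5] S  lex  "on"
[5,6] ((S\NP)\NP)\S  lex  "which"
[4,6] (S\NP)\NP  <  k=5
[1,6] S\NP  <  k=4
[0,6] S  >  k=1

[0,6] S   >
  [0,1] S/(S\NP)   >T
    [0,1] "park" : NP
  [1,6] S\NP   <
    [1,4] NP   <
      [1,2] "slowly" : S
      [2,4] NP\S   <
        [2,3] "river" : S
        [3,4] "chased" : (NP\S)\S
    [4,6] (S\NP)\NP   <
      [4,5] "on" : S
      [5,6] "which" : ((S\NP)\NP)\S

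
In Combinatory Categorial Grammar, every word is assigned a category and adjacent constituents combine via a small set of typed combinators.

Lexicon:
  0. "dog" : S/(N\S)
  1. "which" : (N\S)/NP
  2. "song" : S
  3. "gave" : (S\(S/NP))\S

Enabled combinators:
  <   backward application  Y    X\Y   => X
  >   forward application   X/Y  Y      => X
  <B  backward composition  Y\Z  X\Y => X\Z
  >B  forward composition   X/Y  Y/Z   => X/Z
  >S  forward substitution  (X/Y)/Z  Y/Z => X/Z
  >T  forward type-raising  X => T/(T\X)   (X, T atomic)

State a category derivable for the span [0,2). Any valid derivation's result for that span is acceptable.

[0,4] S   <
  [0,2] S/NP   >B
    [0,1] "dog" : S/(N\S)
    [1,2] "which" : (N\S)/NP
  [2,4] S\(S/NP)   <
    [2,3] "song" : S
    [3,4] "gave" : (S\(S/NP))\S

S/NP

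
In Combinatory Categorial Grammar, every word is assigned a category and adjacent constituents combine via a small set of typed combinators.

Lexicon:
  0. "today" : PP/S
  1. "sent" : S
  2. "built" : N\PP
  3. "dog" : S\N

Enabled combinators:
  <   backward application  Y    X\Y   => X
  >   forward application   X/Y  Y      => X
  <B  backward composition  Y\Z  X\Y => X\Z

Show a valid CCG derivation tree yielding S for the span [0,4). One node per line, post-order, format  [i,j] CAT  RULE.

[0,1] PP/S  lex  "today"
[1,2] S  lex  "sent"
[0,2] PP  >  k=1
[2,3] N\PP  lex  "built"
[3,4] S\N  lex  "dog"
[2,4] S\PP  <B  k=3
[0,4] S  <  k=2

[0,4] S   <
  [0,2] PP   >
    [0,1] "today" : PP/S
    [1,2] "sent" : S
  [2,4] S\PP   <B
    [2,3] "built" : N\PP
    [3,4] "dog" : S\N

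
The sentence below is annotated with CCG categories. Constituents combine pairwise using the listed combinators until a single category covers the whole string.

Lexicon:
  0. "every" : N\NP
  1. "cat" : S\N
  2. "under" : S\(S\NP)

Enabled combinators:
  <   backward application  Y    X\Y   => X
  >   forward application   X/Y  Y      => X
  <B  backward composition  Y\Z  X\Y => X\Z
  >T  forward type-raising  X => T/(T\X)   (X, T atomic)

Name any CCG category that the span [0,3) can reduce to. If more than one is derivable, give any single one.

[0,3] S   <
  [0,2] S\NP   <B
    [0,1] "every" : N\NP
    [1,2] "cat" : S\N
  [2,3] "under" : S\(S\NP)

S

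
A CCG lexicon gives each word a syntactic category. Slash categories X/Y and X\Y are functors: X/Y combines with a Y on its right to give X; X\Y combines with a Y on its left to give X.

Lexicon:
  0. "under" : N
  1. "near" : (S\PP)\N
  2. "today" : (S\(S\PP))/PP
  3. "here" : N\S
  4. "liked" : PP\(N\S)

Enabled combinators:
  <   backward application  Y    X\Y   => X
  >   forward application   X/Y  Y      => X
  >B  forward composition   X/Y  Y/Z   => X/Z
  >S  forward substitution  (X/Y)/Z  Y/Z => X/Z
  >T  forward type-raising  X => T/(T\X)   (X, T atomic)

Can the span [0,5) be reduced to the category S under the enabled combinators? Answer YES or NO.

YES

[0,5] S   <
  [0,2] S\PP   <
    [0,1] "under" : N
    [1,2] "near" : (S\PP)\N
  [2,5] S\(S\PP)   >
    [2,3] "today" : (S\(S\PP))/PP
    [3,5] PP   <
      [3,4] "here" : N\S
      [4,5] "liked" : PP\(N\S)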